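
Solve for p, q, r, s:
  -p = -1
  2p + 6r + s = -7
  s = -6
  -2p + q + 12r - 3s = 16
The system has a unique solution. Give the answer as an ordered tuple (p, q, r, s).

Form the augmented matrix and row-reduce:
  [ -1  0   0   0  |  -1 ]
  [  2  0   6   1  |  -7 ]
  [  0  0   0   1  |  -6 ]
  [ -2  1  12  -3  |  16 ]
ρ1 -> -1·ρ1
ρ2 -> ρ2 − 2·ρ1
ρ4 -> ρ4 + 2·ρ1
ρ2 <=> ρ4
ρ3 <=> ρ4
ρ3 -> 1/6·ρ3
ρ3 -> ρ3 − 1/6·ρ4
ρ2 -> ρ2 + 3·ρ4
ρ2 -> ρ2 − 12·ρ3
Reading off the last column: p = 1, q = 6, r = -1/2, s = -6.

(1, 6, -1/2, -6)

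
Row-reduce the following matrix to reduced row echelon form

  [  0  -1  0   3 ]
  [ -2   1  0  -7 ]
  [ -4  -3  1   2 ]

[[1, 0, 0, 2], [0, 1, 0, -3], [0, 0, 1, 1]]

ρ1 <=> ρ2
  [ -2   1  0  -7 ]
  [  0  -1  0   3 ]
  [ -4  -3  1   2 ]
ρ1 := -1/2·ρ1
  [  1  -1/2  0  7/2 ]
  [  0    -1  0    3 ]
  [ -4    -3  1    2 ]
ρ3 := ρ3 + 4·ρ1
  [ 1  -1/2  0  7/2 ]
  [ 0    -1  0    3 ]
  [ 0    -5  1   16 ]
ρ2 := -1·ρ2
  [ 1  -1/2  0  7/2 ]
  [ 0     1  0   -3 ]
  [ 0    -5  1   16 ]
ρ3 := ρ3 + 5·ρ2
  [ 1  -1/2  0  7/2 ]
  [ 0     1  0   -3 ]
  [ 0     0  1    1 ]
ρ1 := ρ1 + 1/2·ρ2
  [ 1  0  0   2 ]
  [ 0  1  0  -3 ]
  [ 0  0  1   1 ]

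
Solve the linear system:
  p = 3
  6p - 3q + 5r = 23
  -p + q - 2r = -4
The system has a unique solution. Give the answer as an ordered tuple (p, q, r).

Form the augmented matrix and row-reduce:
  [  1   0   0  |   3 ]
  [  6  -3   5  |  23 ]
  [ -1   1  -2  |  -4 ]
r2 := r2 − 6·r1
  [  1   0   0  |   3 ]
  [  0  -3   5  |   5 ]
  [ -1   1  -2  |  -4 ]
r3 := r3 + r1
  [ 1   0   0  |   3 ]
  [ 0  -3   5  |   5 ]
  [ 0   1  -2  |  -1 ]
r2 := -1/3·r2
  [ 1  0     0  |     3 ]
  [ 0  1  -5/3  |  -5/3 ]
  [ 0  1    -2  |    -1 ]
r3 := r3 − r2
  [ 1  0     0  |     3 ]
  [ 0  1  -5/3  |  -5/3 ]
  [ 0  0  -1/3  |   2/3 ]
r3 := -3·r3
  [ 1  0     0  |     3 ]
  [ 0  1  -5/3  |  -5/3 ]
  [ 0  0     1  |    -2 ]
r2 := r2 + 5/3·r3
  [ 1  0  0  |   3 ]
  [ 0  1  0  |  -5 ]
  [ 0  0  1  |  -2 ]
Reading off the last column: p = 3, q = -5, r = -2.

(3, -5, -2)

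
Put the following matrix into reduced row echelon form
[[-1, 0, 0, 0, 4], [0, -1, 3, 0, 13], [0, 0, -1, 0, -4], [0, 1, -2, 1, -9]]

[[1, 0, 0, 0, -4], [0, 1, 0, 0, -1], [0, 0, 1, 0, 4], [0, 0, 0, 1, 0]]

R1 := -1·R1
  [ 1   0   0  0  -4 ]
  [ 0  -1   3  0  13 ]
  [ 0   0  -1  0  -4 ]
  [ 0   1  -2  1  -9 ]
R2 := -1·R2
  [ 1  0   0  0   -4 ]
  [ 0  1  -3  0  -13 ]
  [ 0  0  -1  0   -4 ]
  [ 0  1  -2  1   -9 ]
R4 := R4 − R2
  [ 1  0   0  0   -4 ]
  [ 0  1  -3  0  -13 ]
  [ 0  0  -1  0   -4 ]
  [ 0  0   1  1    4 ]
R3 := -1·R3
  [ 1  0   0  0   -4 ]
  [ 0  1  -3  0  -13 ]
  [ 0  0   1  0    4 ]
  [ 0  0   1  1    4 ]
R4 := R4 − R3
  [ 1  0   0  0   -4 ]
  [ 0  1  -3  0  -13 ]
  [ 0  0   1  0    4 ]
  [ 0  0   0  1    0 ]
R2 := R2 + 3·R3
  [ 1  0  0  0  -4 ]
  [ 0  1  0  0  -1 ]
  [ 0  0  1  0   4 ]
  [ 0  0  0  1   0 ]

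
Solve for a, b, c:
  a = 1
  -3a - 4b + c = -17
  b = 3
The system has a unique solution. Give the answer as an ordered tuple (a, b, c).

(1, 3, -2)

Form the augmented matrix and row-reduce:
  [  1   0  0  |    1 ]
  [ -3  -4  1  |  -17 ]
  [  0   1  0  |    3 ]
r2 → r2 + 3·r1
  [ 1   0  0  |    1 ]
  [ 0  -4  1  |  -14 ]
  [ 0   1  0  |    3 ]
r2 → -1/4·r2
  [ 1  0     0  |    1 ]
  [ 0  1  -1/4  |  7/2 ]
  [ 0  1     0  |    3 ]
r3 → r3 − r2
  [ 1  0     0  |     1 ]
  [ 0  1  -1/4  |   7/2 ]
  [ 0  0   1/4  |  -1/2 ]
r3 → 4·r3
  [ 1  0     0  |    1 ]
  [ 0  1  -1/4  |  7/2 ]
  [ 0  0     1  |   -2 ]
r2 → r2 + 1/4·r3
  [ 1  0  0  |   1 ]
  [ 0  1  0  |   3 ]
  [ 0  0  1  |  -2 ]
Reading off the last column: a = 1, b = 3, c = -2.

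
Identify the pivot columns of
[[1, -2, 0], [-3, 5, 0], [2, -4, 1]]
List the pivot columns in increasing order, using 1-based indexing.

1, 2, 3

r2 -> r2 + 3·r1
  [ 1  -2  0 ]
  [ 0  -1  0 ]
  [ 2  -4  1 ]
r3 -> r3 − 2·r1
  [ 1  -2  0 ]
  [ 0  -1  0 ]
  [ 0   0  1 ]
r2 -> -1·r2
  [ 1  -2  0 ]
  [ 0   1  0 ]
  [ 0   0  1 ]
r1 -> r1 + 2·r2
  [ 1  0  0 ]
  [ 0  1  0 ]
  [ 0  0  1 ]
Pivot columns are the columns containing a leading 1.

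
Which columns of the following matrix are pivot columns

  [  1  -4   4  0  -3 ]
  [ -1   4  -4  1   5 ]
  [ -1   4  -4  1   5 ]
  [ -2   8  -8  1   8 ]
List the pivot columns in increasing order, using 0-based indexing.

0, 3

ρ2 ← ρ2 + ρ1
  [  1  -4   4  0  -3 ]
  [  0   0   0  1   2 ]
  [ -1   4  -4  1   5 ]
  [ -2   8  -8  1   8 ]
ρ3 ← ρ3 + ρ1
  [  1  -4   4  0  -3 ]
  [  0   0   0  1   2 ]
  [  0   0   0  1   2 ]
  [ -2   8  -8  1   8 ]
ρ4 ← ρ4 + 2·ρ1
  [ 1  -4  4  0  -3 ]
  [ 0   0  0  1   2 ]
  [ 0   0  0  1   2 ]
  [ 0   0  0  1   2 ]
ρ3 ← ρ3 − ρ2
  [ 1  -4  4  0  -3 ]
  [ 0   0  0  1   2 ]
  [ 0   0  0  0   0 ]
  [ 0   0  0  1   2 ]
ρ4 ← ρ4 − ρ2
  [ 1  -4  4  0  -3 ]
  [ 0   0  0  1   2 ]
  [ 0   0  0  0   0 ]
  [ 0   0  0  0   0 ]
Pivot columns are the columns containing a leading 1.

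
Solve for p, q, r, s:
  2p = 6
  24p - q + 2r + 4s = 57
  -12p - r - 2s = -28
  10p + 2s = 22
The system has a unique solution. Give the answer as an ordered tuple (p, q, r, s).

Form the augmented matrix and row-reduce:
  [   2   0   0   0  |    6 ]
  [  24  -1   2   4  |   57 ]
  [ -12   0  -1  -2  |  -28 ]
  [  10   0   0   2  |   22 ]
R1 := 1/2·R1
  [   1   0   0   0  |    3 ]
  [  24  -1   2   4  |   57 ]
  [ -12   0  -1  -2  |  -28 ]
  [  10   0   0   2  |   22 ]
R2 := R2 − 24·R1
  [   1   0   0   0  |    3 ]
  [   0  -1   2   4  |  -15 ]
  [ -12   0  -1  -2  |  -28 ]
  [  10   0   0   2  |   22 ]
R3 := R3 + 12·R1
  [  1   0   0   0  |    3 ]
  [  0  -1   2   4  |  -15 ]
  [  0   0  -1  -2  |    8 ]
  [ 10   0   0   2  |   22 ]
R4 := R4 − 10·R1
  [ 1   0   0   0  |    3 ]
  [ 0  -1   2   4  |  -15 ]
  [ 0   0  -1  -2  |    8 ]
  [ 0   0   0   2  |   -8 ]
R2 := -1·R2
  [ 1  0   0   0  |   3 ]
  [ 0  1  -2  -4  |  15 ]
  [ 0  0  -1  -2  |   8 ]
  [ 0  0   0   2  |  -8 ]
R3 := -1·R3
  [ 1  0   0   0  |   3 ]
  [ 0  1  -2  -4  |  15 ]
  [ 0  0   1   2  |  -8 ]
  [ 0  0   0   2  |  -8 ]
R4 := 1/2·R4
  [ 1  0   0   0  |   3 ]
  [ 0  1  -2  -4  |  15 ]
  [ 0  0   1   2  |  -8 ]
  [ 0  0   0   1  |  -4 ]
R3 := R3 − 2·R4
  [ 1  0   0   0  |   3 ]
  [ 0  1  -2  -4  |  15 ]
  [ 0  0   1   0  |   0 ]
  [ 0  0   0   1  |  -4 ]
R2 := R2 + 4·R4
  [ 1  0   0  0  |   3 ]
  [ 0  1  -2  0  |  -1 ]
  [ 0  0   1  0  |   0 ]
  [ 0  0   0  1  |  -4 ]
R2 := R2 + 2·R3
  [ 1  0  0  0  |   3 ]
  [ 0  1  0  0  |  -1 ]
  [ 0  0  1  0  |   0 ]
  [ 0  0  0  1  |  -4 ]
Reading off the last column: p = 3, q = -1, r = 0, s = -4.

(3, -1, 0, -4)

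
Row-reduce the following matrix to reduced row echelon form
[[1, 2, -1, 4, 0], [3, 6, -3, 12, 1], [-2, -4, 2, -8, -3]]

[[1, 2, -1, 4, 0], [0, 0, 0, 0, 1], [0, 0, 0, 0, 0]]

Subtract 3 times ρ1 from ρ2.
  [  1   2  -1   4   0 ]
  [  0   0   0   0   1 ]
  [ -2  -4   2  -8  -3 ]
Add 2 times ρ1 to ρ3.
  [ 1  2  -1  4   0 ]
  [ 0  0   0  0   1 ]
  [ 0  0   0  0  -3 ]
Add 3 times ρ2 to ρ3.
  [ 1  2  -1  4  0 ]
  [ 0  0   0  0  1 ]
  [ 0  0   0  0  0 ]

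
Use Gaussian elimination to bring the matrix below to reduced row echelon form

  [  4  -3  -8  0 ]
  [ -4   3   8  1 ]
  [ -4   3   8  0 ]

R1 → 1/4·R1
  [  1  -3/4  -2  0 ]
  [ -4     3   8  1 ]
  [ -4     3   8  0 ]
R2 → R2 + 4·R1
  [  1  -3/4  -2  0 ]
  [  0     0   0  1 ]
  [ -4     3   8  0 ]
R3 → R3 + 4·R1
  [ 1  -3/4  -2  0 ]
  [ 0     0   0  1 ]
  [ 0     0   0  0 ]

[[1, -3/4, -2, 0], [0, 0, 0, 1], [0, 0, 0, 0]]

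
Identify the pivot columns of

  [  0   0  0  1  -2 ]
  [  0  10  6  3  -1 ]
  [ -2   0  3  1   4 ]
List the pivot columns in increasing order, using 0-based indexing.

r1 ↔ r3
  [ -2   0  3  1   4 ]
  [  0  10  6  3  -1 ]
  [  0   0  0  1  -2 ]
r1 -> -1/2·r1
  [ 1   0  -3/2  -1/2  -2 ]
  [ 0  10     6     3  -1 ]
  [ 0   0     0     1  -2 ]
r2 -> 1/10·r2
  [ 1  0  -3/2  -1/2     -2 ]
  [ 0  1   3/5  3/10  -1/10 ]
  [ 0  0     0     1     -2 ]
r2 -> r2 − 3/10·r3
  [ 1  0  -3/2  -1/2   -2 ]
  [ 0  1   3/5     0  1/2 ]
  [ 0  0     0     1   -2 ]
r1 -> r1 + 1/2·r3
  [ 1  0  -3/2  0   -3 ]
  [ 0  1   3/5  0  1/2 ]
  [ 0  0     0  1   -2 ]
Pivot columns are the columns containing a leading 1.

0, 1, 3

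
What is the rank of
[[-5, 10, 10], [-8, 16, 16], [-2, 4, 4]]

R1 → -1/5·R1
  [  1  -2  -2 ]
  [ -8  16  16 ]
  [ -2   4   4 ]
R2 → R2 + 8·R1
  [  1  -2  -2 ]
  [  0   0   0 ]
  [ -2   4   4 ]
R3 → R3 + 2·R1
  [ 1  -2  -2 ]
  [ 0   0   0 ]
  [ 0   0   0 ]
The reduced form has 1 nonzero row.

rank = 1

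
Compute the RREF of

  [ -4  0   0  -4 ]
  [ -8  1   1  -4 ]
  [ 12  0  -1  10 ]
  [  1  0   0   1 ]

[[1, 0, 0, 1], [0, 1, 0, 2], [0, 0, 1, 2], [0, 0, 0, 0]]

ρ1 → -1/4·ρ1
  [  1  0   0   1 ]
  [ -8  1   1  -4 ]
  [ 12  0  -1  10 ]
  [  1  0   0   1 ]
ρ2 → ρ2 + 8·ρ1
  [  1  0   0   1 ]
  [  0  1   1   4 ]
  [ 12  0  -1  10 ]
  [  1  0   0   1 ]
ρ3 → ρ3 − 12·ρ1
  [ 1  0   0   1 ]
  [ 0  1   1   4 ]
  [ 0  0  -1  -2 ]
  [ 1  0   0   1 ]
ρ4 → ρ4 − ρ1
  [ 1  0   0   1 ]
  [ 0  1   1   4 ]
  [ 0  0  -1  -2 ]
  [ 0  0   0   0 ]
ρ3 → -1·ρ3
  [ 1  0  0  1 ]
  [ 0  1  1  4 ]
  [ 0  0  1  2 ]
  [ 0  0  0  0 ]
ρ2 → ρ2 − ρ3
  [ 1  0  0  1 ]
  [ 0  1  0  2 ]
  [ 0  0  1  2 ]
  [ 0  0  0  0 ]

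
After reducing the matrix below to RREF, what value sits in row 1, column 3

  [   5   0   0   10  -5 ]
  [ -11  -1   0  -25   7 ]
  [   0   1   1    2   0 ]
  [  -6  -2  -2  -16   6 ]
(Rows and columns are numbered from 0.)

r1 -> 1/5·r1
  [   1   0   0    2  -1 ]
  [ -11  -1   0  -25   7 ]
  [   0   1   1    2   0 ]
  [  -6  -2  -2  -16   6 ]
r2 -> r2 + 11·r1
  [  1   0   0    2  -1 ]
  [  0  -1   0   -3  -4 ]
  [  0   1   1    2   0 ]
  [ -6  -2  -2  -16   6 ]
r4 -> r4 + 6·r1
  [ 1   0   0   2  -1 ]
  [ 0  -1   0  -3  -4 ]
  [ 0   1   1   2   0 ]
  [ 0  -2  -2  -4   0 ]
r2 -> -1·r2
  [ 1   0   0   2  -1 ]
  [ 0   1   0   3   4 ]
  [ 0   1   1   2   0 ]
  [ 0  -2  -2  -4   0 ]
r3 -> r3 − r2
  [ 1   0   0   2  -1 ]
  [ 0   1   0   3   4 ]
  [ 0   0   1  -1  -4 ]
  [ 0  -2  -2  -4   0 ]
r4 -> r4 + 2·r2
  [ 1  0   0   2  -1 ]
  [ 0  1   0   3   4 ]
  [ 0  0   1  -1  -4 ]
  [ 0  0  -2   2   8 ]
r4 -> r4 + 2·r3
  [ 1  0  0   2  -1 ]
  [ 0  1  0   3   4 ]
  [ 0  0  1  -1  -4 ]
  [ 0  0  0   0   0 ]

3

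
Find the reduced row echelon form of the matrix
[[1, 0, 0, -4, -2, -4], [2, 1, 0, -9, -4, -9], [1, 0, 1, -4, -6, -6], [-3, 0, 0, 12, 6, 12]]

r2 → r2 − 2·r1
  [  1  0  0  -4  -2  -4 ]
  [  0  1  0  -1   0  -1 ]
  [  1  0  1  -4  -6  -6 ]
  [ -3  0  0  12   6  12 ]
r3 → r3 − r1
  [  1  0  0  -4  -2  -4 ]
  [  0  1  0  -1   0  -1 ]
  [  0  0  1   0  -4  -2 ]
  [ -3  0  0  12   6  12 ]
r4 → r4 + 3·r1
  [ 1  0  0  -4  -2  -4 ]
  [ 0  1  0  -1   0  -1 ]
  [ 0  0  1   0  -4  -2 ]
  [ 0  0  0   0   0   0 ]

[[1, 0, 0, -4, -2, -4], [0, 1, 0, -1, 0, -1], [0, 0, 1, 0, -4, -2], [0, 0, 0, 0, 0, 0]]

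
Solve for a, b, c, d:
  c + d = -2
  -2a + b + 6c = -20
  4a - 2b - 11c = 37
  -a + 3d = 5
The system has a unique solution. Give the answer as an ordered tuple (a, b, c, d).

(-2, -6, -3, 1)

Form the augmented matrix and row-reduce:
  [  0   0    1  1  |   -2 ]
  [ -2   1    6  0  |  -20 ]
  [  4  -2  -11  0  |   37 ]
  [ -1   0    0  3  |    5 ]
r1 <-> r2
  [ -2   1    6  0  |  -20 ]
  [  0   0    1  1  |   -2 ]
  [  4  -2  -11  0  |   37 ]
  [ -1   0    0  3  |    5 ]
r1 → -1/2·r1
  [  1  -1/2   -3  0  |  10 ]
  [  0     0    1  1  |  -2 ]
  [  4    -2  -11  0  |  37 ]
  [ -1     0    0  3  |   5 ]
r3 → r3 − 4·r1
  [  1  -1/2  -3  0  |  10 ]
  [  0     0   1  1  |  -2 ]
  [  0     0   1  0  |  -3 ]
  [ -1     0   0  3  |   5 ]
r4 → r4 + r1
  [ 1  -1/2  -3  0  |  10 ]
  [ 0     0   1  1  |  -2 ]
  [ 0     0   1  0  |  -3 ]
  [ 0  -1/2  -3  3  |  15 ]
r2 <-> r4
  [ 1  -1/2  -3  0  |  10 ]
  [ 0  -1/2  -3  3  |  15 ]
  [ 0     0   1  0  |  -3 ]
  [ 0     0   1  1  |  -2 ]
r2 → -2·r2
  [ 1  -1/2  -3   0  |   10 ]
  [ 0     1   6  -6  |  -30 ]
  [ 0     0   1   0  |   -3 ]
  [ 0     0   1   1  |   -2 ]
r4 → r4 − r3
  [ 1  -1/2  -3   0  |   10 ]
  [ 0     1   6  -6  |  -30 ]
  [ 0     0   1   0  |   -3 ]
  [ 0     0   0   1  |    1 ]
r2 → r2 + 6·r4
  [ 1  -1/2  -3  0  |   10 ]
  [ 0     1   6  0  |  -24 ]
  [ 0     0   1  0  |   -3 ]
  [ 0     0   0  1  |    1 ]
r2 → r2 − 6·r3
  [ 1  -1/2  -3  0  |  10 ]
  [ 0     1   0  0  |  -6 ]
  [ 0     0   1  0  |  -3 ]
  [ 0     0   0  1  |   1 ]
r1 → r1 + 3·r3
  [ 1  -1/2  0  0  |   1 ]
  [ 0     1  0  0  |  -6 ]
  [ 0     0  1  0  |  -3 ]
  [ 0     0  0  1  |   1 ]
r1 → r1 + 1/2·r2
  [ 1  0  0  0  |  -2 ]
  [ 0  1  0  0  |  -6 ]
  [ 0  0  1  0  |  -3 ]
  [ 0  0  0  1  |   1 ]
Reading off the last column: a = -2, b = -6, c = -3, d = 1.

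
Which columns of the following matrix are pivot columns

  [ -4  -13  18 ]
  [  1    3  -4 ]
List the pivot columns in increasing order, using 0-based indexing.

Multiply r1 by -1/4.
  [ 1  13/4  -9/2 ]
  [ 1     3    -4 ]
Subtract r1 from r2.
  [ 1  13/4  -9/2 ]
  [ 0  -1/4   1/2 ]
Multiply r2 by -4.
  [ 1  13/4  -9/2 ]
  [ 0     1    -2 ]
Subtract 13/4 times r2 from r1.
  [ 1  0   2 ]
  [ 0  1  -2 ]
Pivot columns are the columns containing a leading 1.

0, 1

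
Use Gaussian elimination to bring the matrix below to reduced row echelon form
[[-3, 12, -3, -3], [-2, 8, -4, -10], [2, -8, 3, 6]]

ρ1 → -1/3·ρ1
  [  1  -4   1    1 ]
  [ -2   8  -4  -10 ]
  [  2  -8   3    6 ]
ρ2 → ρ2 + 2·ρ1
  [ 1  -4   1   1 ]
  [ 0   0  -2  -8 ]
  [ 2  -8   3   6 ]
ρ3 → ρ3 − 2·ρ1
  [ 1  -4   1   1 ]
  [ 0   0  -2  -8 ]
  [ 0   0   1   4 ]
ρ2 → -1/2·ρ2
  [ 1  -4  1  1 ]
  [ 0   0  1  4 ]
  [ 0   0  1  4 ]
ρ3 → ρ3 − ρ2
  [ 1  -4  1  1 ]
  [ 0   0  1  4 ]
  [ 0   0  0  0 ]
ρ1 → ρ1 − ρ2
  [ 1  -4  0  -3 ]
  [ 0   0  1   4 ]
  [ 0   0  0   0 ]

[[1, -4, 0, -3], [0, 0, 1, 4], [0, 0, 0, 0]]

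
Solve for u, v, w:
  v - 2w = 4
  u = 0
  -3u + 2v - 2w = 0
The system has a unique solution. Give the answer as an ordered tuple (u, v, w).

(0, -4, -4)

Form the augmented matrix and row-reduce:
  [  0  1  -2  |  4 ]
  [  1  0   0  |  0 ]
  [ -3  2  -2  |  0 ]
R1 <-> R2
  [  1  0   0  |  0 ]
  [  0  1  -2  |  4 ]
  [ -3  2  -2  |  0 ]
R3 ← R3 + 3·R1
  [ 1  0   0  |  0 ]
  [ 0  1  -2  |  4 ]
  [ 0  2  -2  |  0 ]
R3 ← R3 − 2·R2
  [ 1  0   0  |   0 ]
  [ 0  1  -2  |   4 ]
  [ 0  0   2  |  -8 ]
R3 ← 1/2·R3
  [ 1  0   0  |   0 ]
  [ 0  1  -2  |   4 ]
  [ 0  0   1  |  -4 ]
R2 ← R2 + 2·R3
  [ 1  0  0  |   0 ]
  [ 0  1  0  |  -4 ]
  [ 0  0  1  |  -4 ]
Reading off the last column: u = 0, v = -4, w = -4.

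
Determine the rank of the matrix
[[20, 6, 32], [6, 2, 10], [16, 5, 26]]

R1 -> 1/20·R1
  [  1  3/10  8/5 ]
  [  6     2   10 ]
  [ 16     5   26 ]
R2 -> R2 − 6·R1
  [  1  3/10  8/5 ]
  [  0   1/5  2/5 ]
  [ 16     5   26 ]
R3 -> R3 − 16·R1
  [ 1  3/10  8/5 ]
  [ 0   1/5  2/5 ]
  [ 0   1/5  2/5 ]
R2 -> 5·R2
  [ 1  3/10  8/5 ]
  [ 0     1    2 ]
  [ 0   1/5  2/5 ]
R3 -> R3 − 1/5·R2
  [ 1  3/10  8/5 ]
  [ 0     1    2 ]
  [ 0     0    0 ]
R1 -> R1 − 3/10·R2
  [ 1  0  1 ]
  [ 0  1  2 ]
  [ 0  0  0 ]
The reduced form has 2 nonzero rows.

rank = 2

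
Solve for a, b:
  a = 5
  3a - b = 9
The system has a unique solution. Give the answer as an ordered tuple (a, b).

(5, 6)

Form the augmented matrix and row-reduce:
  [ 1   0  |  5 ]
  [ 3  -1  |  9 ]
Subtract 3 times R1 from R2.
  [ 1   0  |   5 ]
  [ 0  -1  |  -6 ]
Multiply R2 by -1.
  [ 1  0  |  5 ]
  [ 0  1  |  6 ]
Reading off the last column: a = 5, b = 6.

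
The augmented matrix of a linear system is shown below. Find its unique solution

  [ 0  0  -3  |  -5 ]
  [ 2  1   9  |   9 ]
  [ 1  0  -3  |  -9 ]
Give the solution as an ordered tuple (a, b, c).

Swap R1 and R2.
  [ 2  1   9  |   9 ]
  [ 0  0  -3  |  -5 ]
  [ 1  0  -3  |  -9 ]
Multiply R1 by 1/2.
  [ 1  1/2  9/2  |  9/2 ]
  [ 0    0   -3  |   -5 ]
  [ 1    0   -3  |   -9 ]
Subtract R1 from R3.
  [ 1   1/2    9/2  |    9/2 ]
  [ 0     0     -3  |     -5 ]
  [ 0  -1/2  -15/2  |  -27/2 ]
Swap R2 and R3.
  [ 1   1/2    9/2  |    9/2 ]
  [ 0  -1/2  -15/2  |  -27/2 ]
  [ 0     0     -3  |     -5 ]
Multiply R2 by -2.
  [ 1  1/2  9/2  |  9/2 ]
  [ 0    1   15  |   27 ]
  [ 0    0   -3  |   -5 ]
Multiply R3 by -1/3.
  [ 1  1/2  9/2  |  9/2 ]
  [ 0    1   15  |   27 ]
  [ 0    0    1  |  5/3 ]
Subtract 15 times R3 from R2.
  [ 1  1/2  9/2  |  9/2 ]
  [ 0    1    0  |    2 ]
  [ 0    0    1  |  5/3 ]
Subtract 9/2 times R3 from R1.
  [ 1  1/2  0  |   -3 ]
  [ 0    1  0  |    2 ]
  [ 0    0  1  |  5/3 ]
Subtract 1/2 times R2 from R1.
  [ 1  0  0  |   -4 ]
  [ 0  1  0  |    2 ]
  [ 0  0  1  |  5/3 ]
Reading off the last column: a = -4, b = 2, c = 5/3.

(-4, 2, 5/3)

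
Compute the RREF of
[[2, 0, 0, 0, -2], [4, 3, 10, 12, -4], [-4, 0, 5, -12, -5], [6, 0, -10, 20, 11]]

[[1, 0, 0, 0, -1], [0, 1, 0, 0, 3], [0, 0, 1, 0, -6/5], [0, 0, 0, 1, 1/4]]

r1 → 1/2·r1
r2 → r2 − 4·r1
r3 → r3 + 4·r1
r4 → r4 − 6·r1
r2 → 1/3·r2
r3 → 1/5·r3
r4 → r4 + 10·r3
r4 → -1/4·r4
r3 → r3 + 12/5·r4
r2 → r2 − 4·r4
r2 → r2 − 10/3·r3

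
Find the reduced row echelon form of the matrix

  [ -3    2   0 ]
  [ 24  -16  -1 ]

[[1, -2/3, 0], [0, 0, 1]]

ρ1 := -1/3·ρ1
  [  1  -2/3   0 ]
  [ 24   -16  -1 ]
ρ2 := ρ2 − 24·ρ1
  [ 1  -2/3   0 ]
  [ 0     0  -1 ]
ρ2 := -1·ρ2
  [ 1  -2/3  0 ]
  [ 0     0  1 ]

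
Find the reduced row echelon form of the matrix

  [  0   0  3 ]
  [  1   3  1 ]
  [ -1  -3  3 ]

[[1, 3, 0], [0, 0, 1], [0, 0, 0]]

ρ1 <-> ρ2
  [  1   3  1 ]
  [  0   0  3 ]
  [ -1  -3  3 ]
ρ3 := ρ3 + ρ1
  [ 1  3  1 ]
  [ 0  0  3 ]
  [ 0  0  4 ]
ρ2 := 1/3·ρ2
  [ 1  3  1 ]
  [ 0  0  1 ]
  [ 0  0  4 ]
ρ3 := ρ3 − 4·ρ2
  [ 1  3  1 ]
  [ 0  0  1 ]
  [ 0  0  0 ]
ρ1 := ρ1 − ρ2
  [ 1  3  0 ]
  [ 0  0  1 ]
  [ 0  0  0 ]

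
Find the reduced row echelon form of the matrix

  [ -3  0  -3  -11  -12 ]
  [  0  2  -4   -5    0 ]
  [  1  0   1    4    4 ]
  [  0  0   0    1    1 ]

[[1, 0, 1, 0, 0], [0, 1, -2, 0, 0], [0, 0, 0, 1, 0], [0, 0, 0, 0, 1]]

r1 ← -1/3·r1
  [ 1  0   1  11/3  4 ]
  [ 0  2  -4    -5  0 ]
  [ 1  0   1     4  4 ]
  [ 0  0   0     1  1 ]
r3 ← r3 − r1
  [ 1  0   1  11/3  4 ]
  [ 0  2  -4    -5  0 ]
  [ 0  0   0   1/3  0 ]
  [ 0  0   0     1  1 ]
r2 ← 1/2·r2
  [ 1  0   1  11/3  4 ]
  [ 0  1  -2  -5/2  0 ]
  [ 0  0   0   1/3  0 ]
  [ 0  0   0     1  1 ]
r3 ← 3·r3
  [ 1  0   1  11/3  4 ]
  [ 0  1  -2  -5/2  0 ]
  [ 0  0   0     1  0 ]
  [ 0  0   0     1  1 ]
r4 ← r4 − r3
  [ 1  0   1  11/3  4 ]
  [ 0  1  -2  -5/2  0 ]
  [ 0  0   0     1  0 ]
  [ 0  0   0     0  1 ]
r1 ← r1 − 4·r4
  [ 1  0   1  11/3  0 ]
  [ 0  1  -2  -5/2  0 ]
  [ 0  0   0     1  0 ]
  [ 0  0   0     0  1 ]
r2 ← r2 + 5/2·r3
  [ 1  0   1  11/3  0 ]
  [ 0  1  -2     0  0 ]
  [ 0  0   0     1  0 ]
  [ 0  0   0     0  1 ]
r1 ← r1 − 11/3·r3
  [ 1  0   1  0  0 ]
  [ 0  1  -2  0  0 ]
  [ 0  0   0  1  0 ]
  [ 0  0   0  0  1 ]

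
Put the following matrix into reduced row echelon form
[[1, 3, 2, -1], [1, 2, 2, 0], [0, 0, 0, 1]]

[[1, 0, 2, 0], [0, 1, 0, 0], [0, 0, 0, 1]]

ρ2 := ρ2 − ρ1
  [ 1   3  2  -1 ]
  [ 0  -1  0   1 ]
  [ 0   0  0   1 ]
ρ2 := -1·ρ2
  [ 1  3  2  -1 ]
  [ 0  1  0  -1 ]
  [ 0  0  0   1 ]
ρ2 := ρ2 + ρ3
  [ 1  3  2  -1 ]
  [ 0  1  0   0 ]
  [ 0  0  0   1 ]
ρ1 := ρ1 + ρ3
  [ 1  3  2  0 ]
  [ 0  1  0  0 ]
  [ 0  0  0  1 ]
ρ1 := ρ1 − 3·ρ2
  [ 1  0  2  0 ]
  [ 0  1  0  0 ]
  [ 0  0  0  1 ]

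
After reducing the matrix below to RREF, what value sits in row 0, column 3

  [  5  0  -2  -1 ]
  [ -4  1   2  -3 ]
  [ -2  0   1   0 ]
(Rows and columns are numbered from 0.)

-1

Multiply r1 by 1/5.
  [  1  0  -2/5  -1/5 ]
  [ -4  1     2    -3 ]
  [ -2  0     1     0 ]
Add 4 times r1 to r2.
  [  1  0  -2/5   -1/5 ]
  [  0  1   2/5  -19/5 ]
  [ -2  0     1      0 ]
Add 2 times r1 to r3.
  [ 1  0  -2/5   -1/5 ]
  [ 0  1   2/5  -19/5 ]
  [ 0  0   1/5   -2/5 ]
Multiply r3 by 5.
  [ 1  0  -2/5   -1/5 ]
  [ 0  1   2/5  -19/5 ]
  [ 0  0     1     -2 ]
Subtract 2/5 times r3 from r2.
  [ 1  0  -2/5  -1/5 ]
  [ 0  1     0    -3 ]
  [ 0  0     1    -2 ]
Add 2/5 times r3 to r1.
  [ 1  0  0  -1 ]
  [ 0  1  0  -3 ]
  [ 0  0  1  -2 ]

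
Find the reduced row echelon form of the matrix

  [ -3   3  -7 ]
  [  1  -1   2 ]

Multiply ρ1 by -1/3.
Subtract ρ1 from ρ2.
Multiply ρ2 by -3.
Subtract 7/3 times ρ2 from ρ1.

[[1, -1, 0], [0, 0, 1]]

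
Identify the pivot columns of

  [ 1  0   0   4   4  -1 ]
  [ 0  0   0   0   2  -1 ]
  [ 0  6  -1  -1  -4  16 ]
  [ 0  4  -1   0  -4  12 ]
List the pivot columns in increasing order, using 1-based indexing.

Swap ρ2 and ρ3.
Multiply ρ2 by 1/6.
Subtract 4 times ρ2 from ρ4.
Swap ρ3 and ρ4.
Multiply ρ3 by -3.
Multiply ρ4 by 1/2.
Subtract 4 times ρ4 from ρ3.
Add 2/3 times ρ4 to ρ2.
Subtract 4 times ρ4 from ρ1.
Add 1/6 times ρ3 to ρ2.
Pivot columns are the columns containing a leading 1.

1, 2, 3, 5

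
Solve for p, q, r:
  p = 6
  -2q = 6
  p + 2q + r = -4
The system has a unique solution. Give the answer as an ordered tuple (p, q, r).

(6, -3, -4)

Form the augmented matrix and row-reduce:
  [ 1   0  0  |   6 ]
  [ 0  -2  0  |   6 ]
  [ 1   2  1  |  -4 ]
Subtract r1 from r3.
  [ 1   0  0  |    6 ]
  [ 0  -2  0  |    6 ]
  [ 0   2  1  |  -10 ]
Multiply r2 by -1/2.
  [ 1  0  0  |    6 ]
  [ 0  1  0  |   -3 ]
  [ 0  2  1  |  -10 ]
Subtract 2 times r2 from r3.
  [ 1  0  0  |   6 ]
  [ 0  1  0  |  -3 ]
  [ 0  0  1  |  -4 ]
Reading off the last column: p = 6, q = -3, r = -4.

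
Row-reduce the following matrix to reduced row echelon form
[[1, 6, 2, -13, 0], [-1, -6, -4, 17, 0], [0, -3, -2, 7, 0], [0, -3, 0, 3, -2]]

R2 -> R2 + R1
  [ 1   6   2  -13   0 ]
  [ 0   0  -2    4   0 ]
  [ 0  -3  -2    7   0 ]
  [ 0  -3   0    3  -2 ]
R2 ↔ R3
  [ 1   6   2  -13   0 ]
  [ 0  -3  -2    7   0 ]
  [ 0   0  -2    4   0 ]
  [ 0  -3   0    3  -2 ]
R2 -> -1/3·R2
  [ 1   6    2   -13   0 ]
  [ 0   1  2/3  -7/3   0 ]
  [ 0   0   -2     4   0 ]
  [ 0  -3    0     3  -2 ]
R4 -> R4 + 3·R2
  [ 1  6    2   -13   0 ]
  [ 0  1  2/3  -7/3   0 ]
  [ 0  0   -2     4   0 ]
  [ 0  0    2    -4  -2 ]
R3 -> -1/2·R3
  [ 1  6    2   -13   0 ]
  [ 0  1  2/3  -7/3   0 ]
  [ 0  0    1    -2   0 ]
  [ 0  0    2    -4  -2 ]
R4 -> R4 − 2·R3
  [ 1  6    2   -13   0 ]
  [ 0  1  2/3  -7/3   0 ]
  [ 0  0    1    -2   0 ]
  [ 0  0    0     0  -2 ]
R4 -> -1/2·R4
  [ 1  6    2   -13  0 ]
  [ 0  1  2/3  -7/3  0 ]
  [ 0  0    1    -2  0 ]
  [ 0  0    0     0  1 ]
R2 -> R2 − 2/3·R3
  [ 1  6  2  -13  0 ]
  [ 0  1  0   -1  0 ]
  [ 0  0  1   -2  0 ]
  [ 0  0  0    0  1 ]
R1 -> R1 − 2·R3
  [ 1  6  0  -9  0 ]
  [ 0  1  0  -1  0 ]
  [ 0  0  1  -2  0 ]
  [ 0  0  0   0  1 ]
R1 -> R1 − 6·R2
  [ 1  0  0  -3  0 ]
  [ 0  1  0  -1  0 ]
  [ 0  0  1  -2  0 ]
  [ 0  0  0   0  1 ]

[[1, 0, 0, -3, 0], [0, 1, 0, -1, 0], [0, 0, 1, -2, 0], [0, 0, 0, 0, 1]]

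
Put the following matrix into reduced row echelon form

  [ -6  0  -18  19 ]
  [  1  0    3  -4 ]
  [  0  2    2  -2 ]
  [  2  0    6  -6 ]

Multiply ρ1 by -1/6.
  [ 1  0  3  -19/6 ]
  [ 1  0  3     -4 ]
  [ 0  2  2     -2 ]
  [ 2  0  6     -6 ]
Subtract ρ1 from ρ2.
  [ 1  0  3  -19/6 ]
  [ 0  0  0   -5/6 ]
  [ 0  2  2     -2 ]
  [ 2  0  6     -6 ]
Subtract 2 times ρ1 from ρ4.
  [ 1  0  3  -19/6 ]
  [ 0  0  0   -5/6 ]
  [ 0  2  2     -2 ]
  [ 0  0  0    1/3 ]
Swap ρ2 and ρ3.
  [ 1  0  3  -19/6 ]
  [ 0  2  2     -2 ]
  [ 0  0  0   -5/6 ]
  [ 0  0  0    1/3 ]
Multiply ρ2 by 1/2.
  [ 1  0  3  -19/6 ]
  [ 0  1  1     -1 ]
  [ 0  0  0   -5/6 ]
  [ 0  0  0    1/3 ]
Multiply ρ3 by -6/5.
  [ 1  0  3  -19/6 ]
  [ 0  1  1     -1 ]
  [ 0  0  0      1 ]
  [ 0  0  0    1/3 ]
Subtract 1/3 times ρ3 from ρ4.
  [ 1  0  3  -19/6 ]
  [ 0  1  1     -1 ]
  [ 0  0  0      1 ]
  [ 0  0  0      0 ]
Add ρ3 to ρ2.
  [ 1  0  3  -19/6 ]
  [ 0  1  1      0 ]
  [ 0  0  0      1 ]
  [ 0  0  0      0 ]
Add 19/6 times ρ3 to ρ1.
  [ 1  0  3  0 ]
  [ 0  1  1  0 ]
  [ 0  0  0  1 ]
  [ 0  0  0  0 ]

[[1, 0, 3, 0], [0, 1, 1, 0], [0, 0, 0, 1], [0, 0, 0, 0]]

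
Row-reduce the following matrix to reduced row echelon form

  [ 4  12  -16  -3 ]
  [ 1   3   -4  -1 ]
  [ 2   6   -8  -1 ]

R1 ← 1/4·R1
R2 ← R2 − R1
R3 ← R3 − 2·R1
R2 ← -4·R2
R3 ← R3 − 1/2·R2
R1 ← R1 + 3/4·R2

[[1, 3, -4, 0], [0, 0, 0, 1], [0, 0, 0, 0]]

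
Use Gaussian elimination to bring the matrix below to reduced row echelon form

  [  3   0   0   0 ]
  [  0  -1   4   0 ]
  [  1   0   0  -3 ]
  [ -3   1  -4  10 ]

[[1, 0, 0, 0], [0, 1, -4, 0], [0, 0, 0, 1], [0, 0, 0, 0]]

Multiply R1 by 1/3.
  [  1   0   0   0 ]
  [  0  -1   4   0 ]
  [  1   0   0  -3 ]
  [ -3   1  -4  10 ]
Subtract R1 from R3.
  [  1   0   0   0 ]
  [  0  -1   4   0 ]
  [  0   0   0  -3 ]
  [ -3   1  -4  10 ]
Add 3 times R1 to R4.
  [ 1   0   0   0 ]
  [ 0  -1   4   0 ]
  [ 0   0   0  -3 ]
  [ 0   1  -4  10 ]
Multiply R2 by -1.
  [ 1  0   0   0 ]
  [ 0  1  -4   0 ]
  [ 0  0   0  -3 ]
  [ 0  1  -4  10 ]
Subtract R2 from R4.
  [ 1  0   0   0 ]
  [ 0  1  -4   0 ]
  [ 0  0   0  -3 ]
  [ 0  0   0  10 ]
Multiply R3 by -1/3.
  [ 1  0   0   0 ]
  [ 0  1  -4   0 ]
  [ 0  0   0   1 ]
  [ 0  0   0  10 ]
Subtract 10 times R3 from R4.
  [ 1  0   0  0 ]
  [ 0  1  -4  0 ]
  [ 0  0   0  1 ]
  [ 0  0   0  0 ]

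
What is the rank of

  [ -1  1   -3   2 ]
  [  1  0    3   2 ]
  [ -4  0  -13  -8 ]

R1 ← -1·R1
  [  1  -1    3  -2 ]
  [  1   0    3   2 ]
  [ -4   0  -13  -8 ]
R2 ← R2 − R1
  [  1  -1    3  -2 ]
  [  0   1    0   4 ]
  [ -4   0  -13  -8 ]
R3 ← R3 + 4·R1
  [ 1  -1   3   -2 ]
  [ 0   1   0    4 ]
  [ 0  -4  -1  -16 ]
R3 ← R3 + 4·R2
  [ 1  -1   3  -2 ]
  [ 0   1   0   4 ]
  [ 0   0  -1   0 ]
R3 ← -1·R3
  [ 1  -1  3  -2 ]
  [ 0   1  0   4 ]
  [ 0   0  1   0 ]
R1 ← R1 − 3·R3
  [ 1  -1  0  -2 ]
  [ 0   1  0   4 ]
  [ 0   0  1   0 ]
R1 ← R1 + R2
  [ 1  0  0  2 ]
  [ 0  1  0  4 ]
  [ 0  0  1  0 ]
The reduced form has 3 nonzero rows.

rank = 3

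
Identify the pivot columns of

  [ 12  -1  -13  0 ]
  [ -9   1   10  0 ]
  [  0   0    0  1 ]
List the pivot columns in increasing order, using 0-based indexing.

R1 ← 1/12·R1
  [  1  -1/12  -13/12  0 ]
  [ -9      1      10  0 ]
  [  0      0       0  1 ]
R2 ← R2 + 9·R1
  [ 1  -1/12  -13/12  0 ]
  [ 0    1/4     1/4  0 ]
  [ 0      0       0  1 ]
R2 ← 4·R2
  [ 1  -1/12  -13/12  0 ]
  [ 0      1       1  0 ]
  [ 0      0       0  1 ]
R1 ← R1 + 1/12·R2
  [ 1  0  -1  0 ]
  [ 0  1   1  0 ]
  [ 0  0   0  1 ]
Pivot columns are the columns containing a leading 1.

0, 1, 3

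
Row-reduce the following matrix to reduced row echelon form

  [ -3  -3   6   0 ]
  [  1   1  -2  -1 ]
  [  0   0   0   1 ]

ρ1 -> -1/3·ρ1
  [ 1  1  -2   0 ]
  [ 1  1  -2  -1 ]
  [ 0  0   0   1 ]
ρ2 -> ρ2 − ρ1
  [ 1  1  -2   0 ]
  [ 0  0   0  -1 ]
  [ 0  0   0   1 ]
ρ2 -> -1·ρ2
  [ 1  1  -2  0 ]
  [ 0  0   0  1 ]
  [ 0  0   0  1 ]
ρ3 -> ρ3 − ρ2
  [ 1  1  -2  0 ]
  [ 0  0   0  1 ]
  [ 0  0   0  0 ]

[[1, 1, -2, 0], [0, 0, 0, 1], [0, 0, 0, 0]]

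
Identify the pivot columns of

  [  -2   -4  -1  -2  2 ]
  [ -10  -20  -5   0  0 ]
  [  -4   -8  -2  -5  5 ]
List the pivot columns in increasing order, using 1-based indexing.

1, 4

R1 ← -1/2·R1
R2 ← R2 + 10·R1
R3 ← R3 + 4·R1
R2 ← 1/10·R2
R3 ← R3 + R2
R1 ← R1 − R2
Pivot columns are the columns containing a leading 1.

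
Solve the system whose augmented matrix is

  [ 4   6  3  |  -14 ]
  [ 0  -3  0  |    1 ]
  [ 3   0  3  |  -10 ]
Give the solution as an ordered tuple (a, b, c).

(-2, -1/3, -4/3)

Multiply r1 by 1/4.
  [ 1  3/2  3/4  |  -7/2 ]
  [ 0   -3    0  |     1 ]
  [ 3    0    3  |   -10 ]
Subtract 3 times r1 from r3.
  [ 1   3/2  3/4  |  -7/2 ]
  [ 0    -3    0  |     1 ]
  [ 0  -9/2  3/4  |   1/2 ]
Multiply r2 by -1/3.
  [ 1   3/2  3/4  |  -7/2 ]
  [ 0     1    0  |  -1/3 ]
  [ 0  -9/2  3/4  |   1/2 ]
Add 9/2 times r2 to r3.
  [ 1  3/2  3/4  |  -7/2 ]
  [ 0    1    0  |  -1/3 ]
  [ 0    0  3/4  |    -1 ]
Multiply r3 by 4/3.
  [ 1  3/2  3/4  |  -7/2 ]
  [ 0    1    0  |  -1/3 ]
  [ 0    0    1  |  -4/3 ]
Subtract 3/4 times r3 from r1.
  [ 1  3/2  0  |  -5/2 ]
  [ 0    1  0  |  -1/3 ]
  [ 0    0  1  |  -4/3 ]
Subtract 3/2 times r2 from r1.
  [ 1  0  0  |    -2 ]
  [ 0  1  0  |  -1/3 ]
  [ 0  0  1  |  -4/3 ]
Reading off the last column: a = -2, b = -1/3, c = -4/3.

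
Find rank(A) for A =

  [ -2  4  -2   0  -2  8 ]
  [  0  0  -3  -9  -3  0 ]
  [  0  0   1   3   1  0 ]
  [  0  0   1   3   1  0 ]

ρ1 -> -1/2·ρ1
  [ 1  -2   1   0   1  -4 ]
  [ 0   0  -3  -9  -3   0 ]
  [ 0   0   1   3   1   0 ]
  [ 0   0   1   3   1   0 ]
ρ2 -> -1/3·ρ2
  [ 1  -2  1  0  1  -4 ]
  [ 0   0  1  3  1   0 ]
  [ 0   0  1  3  1   0 ]
  [ 0   0  1  3  1   0 ]
ρ3 -> ρ3 − ρ2
  [ 1  -2  1  0  1  -4 ]
  [ 0   0  1  3  1   0 ]
  [ 0   0  0  0  0   0 ]
  [ 0   0  1  3  1   0 ]
ρ4 -> ρ4 − ρ2
  [ 1  -2  1  0  1  -4 ]
  [ 0   0  1  3  1   0 ]
  [ 0   0  0  0  0   0 ]
  [ 0   0  0  0  0   0 ]
ρ1 -> ρ1 − ρ2
  [ 1  -2  0  -3  0  -4 ]
  [ 0   0  1   3  1   0 ]
  [ 0   0  0   0  0   0 ]
  [ 0   0  0   0  0   0 ]
The reduced form has 2 nonzero rows.

rank = 2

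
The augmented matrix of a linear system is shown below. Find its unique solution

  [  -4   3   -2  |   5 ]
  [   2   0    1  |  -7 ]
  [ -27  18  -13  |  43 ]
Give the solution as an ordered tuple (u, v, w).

(-6, -3, 5)

R1 -> -1/4·R1
  [   1  -3/4  1/2  |  -5/4 ]
  [   2     0    1  |    -7 ]
  [ -27    18  -13  |    43 ]
R2 -> R2 − 2·R1
  [   1  -3/4  1/2  |  -5/4 ]
  [   0   3/2    0  |  -9/2 ]
  [ -27    18  -13  |    43 ]
R3 -> R3 + 27·R1
  [ 1  -3/4  1/2  |  -5/4 ]
  [ 0   3/2    0  |  -9/2 ]
  [ 0  -9/4  1/2  |  37/4 ]
R2 -> 2/3·R2
  [ 1  -3/4  1/2  |  -5/4 ]
  [ 0     1    0  |    -3 ]
  [ 0  -9/4  1/2  |  37/4 ]
R3 -> R3 + 9/4·R2
  [ 1  -3/4  1/2  |  -5/4 ]
  [ 0     1    0  |    -3 ]
  [ 0     0  1/2  |   5/2 ]
R3 -> 2·R3
  [ 1  -3/4  1/2  |  -5/4 ]
  [ 0     1    0  |    -3 ]
  [ 0     0    1  |     5 ]
R1 -> R1 − 1/2·R3
  [ 1  -3/4  0  |  -15/4 ]
  [ 0     1  0  |     -3 ]
  [ 0     0  1  |      5 ]
R1 -> R1 + 3/4·R2
  [ 1  0  0  |  -6 ]
  [ 0  1  0  |  -3 ]
  [ 0  0  1  |   5 ]
Reading off the last column: u = -6, v = -3, w = 5.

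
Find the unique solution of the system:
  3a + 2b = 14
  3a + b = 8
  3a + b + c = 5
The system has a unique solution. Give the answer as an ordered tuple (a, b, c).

Form the augmented matrix and row-reduce:
  [ 3  2  0  |  14 ]
  [ 3  1  0  |   8 ]
  [ 3  1  1  |   5 ]
Multiply ρ1 by 1/3.
  [ 1  2/3  0  |  14/3 ]
  [ 3    1  0  |     8 ]
  [ 3    1  1  |     5 ]
Subtract 3 times ρ1 from ρ2.
  [ 1  2/3  0  |  14/3 ]
  [ 0   -1  0  |    -6 ]
  [ 3    1  1  |     5 ]
Subtract 3 times ρ1 from ρ3.
  [ 1  2/3  0  |  14/3 ]
  [ 0   -1  0  |    -6 ]
  [ 0   -1  1  |    -9 ]
Multiply ρ2 by -1.
  [ 1  2/3  0  |  14/3 ]
  [ 0    1  0  |     6 ]
  [ 0   -1  1  |    -9 ]
Add ρ2 to ρ3.
  [ 1  2/3  0  |  14/3 ]
  [ 0    1  0  |     6 ]
  [ 0    0  1  |    -3 ]
Subtract 2/3 times ρ2 from ρ1.
  [ 1  0  0  |  2/3 ]
  [ 0  1  0  |    6 ]
  [ 0  0  1  |   -3 ]
Reading off the last column: a = 2/3, b = 6, c = -3.

(2/3, 6, -3)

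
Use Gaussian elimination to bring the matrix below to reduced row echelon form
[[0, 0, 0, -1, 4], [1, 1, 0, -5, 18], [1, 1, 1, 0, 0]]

[[1, 1, 0, 0, -2], [0, 0, 1, 0, 2], [0, 0, 0, 1, -4]]

r1 <-> r2
  [ 1  1  0  -5  18 ]
  [ 0  0  0  -1   4 ]
  [ 1  1  1   0   0 ]
r3 ← r3 − r1
  [ 1  1  0  -5   18 ]
  [ 0  0  0  -1    4 ]
  [ 0  0  1   5  -18 ]
r2 <-> r3
  [ 1  1  0  -5   18 ]
  [ 0  0  1   5  -18 ]
  [ 0  0  0  -1    4 ]
r3 ← -1·r3
  [ 1  1  0  -5   18 ]
  [ 0  0  1   5  -18 ]
  [ 0  0  0   1   -4 ]
r2 ← r2 − 5·r3
  [ 1  1  0  -5  18 ]
  [ 0  0  1   0   2 ]
  [ 0  0  0   1  -4 ]
r1 ← r1 + 5·r3
  [ 1  1  0  0  -2 ]
  [ 0  0  1  0   2 ]
  [ 0  0  0  1  -4 ]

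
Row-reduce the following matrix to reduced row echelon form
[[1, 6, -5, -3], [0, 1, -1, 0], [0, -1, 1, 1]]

[[1, 0, 1, 0], [0, 1, -1, 0], [0, 0, 0, 1]]

r3 := r3 + r2
  [ 1  6  -5  -3 ]
  [ 0  1  -1   0 ]
  [ 0  0   0   1 ]
r1 := r1 + 3·r3
  [ 1  6  -5  0 ]
  [ 0  1  -1  0 ]
  [ 0  0   0  1 ]
r1 := r1 − 6·r2
  [ 1  0   1  0 ]
  [ 0  1  -1  0 ]
  [ 0  0   0  1 ]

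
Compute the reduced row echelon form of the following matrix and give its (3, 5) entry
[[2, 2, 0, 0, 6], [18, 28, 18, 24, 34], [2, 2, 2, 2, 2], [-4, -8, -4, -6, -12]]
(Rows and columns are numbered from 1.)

2

R1 -> 1/2·R1
R2 -> R2 − 18·R1
R3 -> R3 − 2·R1
R4 -> R4 + 4·R1
R2 -> 1/10·R2
R4 -> R4 + 4·R2
R3 -> 1/2·R3
R4 -> R4 − 16/5·R3
R4 -> 5/2·R4
R3 -> R3 − R4
R2 -> R2 − 12/5·R4
R2 -> R2 − 9/5·R3
R1 -> R1 − R2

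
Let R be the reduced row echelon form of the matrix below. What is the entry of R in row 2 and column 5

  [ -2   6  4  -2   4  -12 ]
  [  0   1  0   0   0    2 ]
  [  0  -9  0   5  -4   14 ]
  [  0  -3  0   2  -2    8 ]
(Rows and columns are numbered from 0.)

Multiply R1 by -1/2.
  [ 1  -3  -2  1  -2   6 ]
  [ 0   1   0  0   0   2 ]
  [ 0  -9   0  5  -4  14 ]
  [ 0  -3   0  2  -2   8 ]
Add 9 times R2 to R3.
  [ 1  -3  -2  1  -2   6 ]
  [ 0   1   0  0   0   2 ]
  [ 0   0   0  5  -4  32 ]
  [ 0  -3   0  2  -2   8 ]
Add 3 times R2 to R4.
  [ 1  -3  -2  1  -2   6 ]
  [ 0   1   0  0   0   2 ]
  [ 0   0   0  5  -4  32 ]
  [ 0   0   0  2  -2  14 ]
Multiply R3 by 1/5.
  [ 1  -3  -2  1    -2     6 ]
  [ 0   1   0  0     0     2 ]
  [ 0   0   0  1  -4/5  32/5 ]
  [ 0   0   0  2    -2    14 ]
Subtract 2 times R3 from R4.
  [ 1  -3  -2  1    -2     6 ]
  [ 0   1   0  0     0     2 ]
  [ 0   0   0  1  -4/5  32/5 ]
  [ 0   0   0  0  -2/5   6/5 ]
Multiply R4 by -5/2.
  [ 1  -3  -2  1    -2     6 ]
  [ 0   1   0  0     0     2 ]
  [ 0   0   0  1  -4/5  32/5 ]
  [ 0   0   0  0     1    -3 ]
Add 4/5 times R4 to R3.
  [ 1  -3  -2  1  -2   6 ]
  [ 0   1   0  0   0   2 ]
  [ 0   0   0  1   0   4 ]
  [ 0   0   0  0   1  -3 ]
Add 2 times R4 to R1.
  [ 1  -3  -2  1  0   0 ]
  [ 0   1   0  0  0   2 ]
  [ 0   0   0  1  0   4 ]
  [ 0   0   0  0  1  -3 ]
Subtract R3 from R1.
  [ 1  -3  -2  0  0  -4 ]
  [ 0   1   0  0  0   2 ]
  [ 0   0   0  1  0   4 ]
  [ 0   0   0  0  1  -3 ]
Add 3 times R2 to R1.
  [ 1  0  -2  0  0   2 ]
  [ 0  1   0  0  0   2 ]
  [ 0  0   0  1  0   4 ]
  [ 0  0   0  0  1  -3 ]

4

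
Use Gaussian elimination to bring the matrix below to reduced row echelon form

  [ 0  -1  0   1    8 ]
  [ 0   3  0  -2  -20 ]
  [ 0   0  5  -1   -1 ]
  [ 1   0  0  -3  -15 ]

[[1, 0, 0, 0, -3], [0, 1, 0, 0, -4], [0, 0, 1, 0, 3/5], [0, 0, 0, 1, 4]]

ρ1 ↔ ρ4
  [ 1   0  0  -3  -15 ]
  [ 0   3  0  -2  -20 ]
  [ 0   0  5  -1   -1 ]
  [ 0  -1  0   1    8 ]
ρ2 -> 1/3·ρ2
  [ 1   0  0    -3    -15 ]
  [ 0   1  0  -2/3  -20/3 ]
  [ 0   0  5    -1     -1 ]
  [ 0  -1  0     1      8 ]
ρ4 -> ρ4 + ρ2
  [ 1  0  0    -3    -15 ]
  [ 0  1  0  -2/3  -20/3 ]
  [ 0  0  5    -1     -1 ]
  [ 0  0  0   1/3    4/3 ]
ρ3 -> 1/5·ρ3
  [ 1  0  0    -3    -15 ]
  [ 0  1  0  -2/3  -20/3 ]
  [ 0  0  1  -1/5   -1/5 ]
  [ 0  0  0   1/3    4/3 ]
ρ4 -> 3·ρ4
  [ 1  0  0    -3    -15 ]
  [ 0  1  0  -2/3  -20/3 ]
  [ 0  0  1  -1/5   -1/5 ]
  [ 0  0  0     1      4 ]
ρ3 -> ρ3 + 1/5·ρ4
  [ 1  0  0    -3    -15 ]
  [ 0  1  0  -2/3  -20/3 ]
  [ 0  0  1     0    3/5 ]
  [ 0  0  0     1      4 ]
ρ2 -> ρ2 + 2/3·ρ4
  [ 1  0  0  -3  -15 ]
  [ 0  1  0   0   -4 ]
  [ 0  0  1   0  3/5 ]
  [ 0  0  0   1    4 ]
ρ1 -> ρ1 + 3·ρ4
  [ 1  0  0  0   -3 ]
  [ 0  1  0  0   -4 ]
  [ 0  0  1  0  3/5 ]
  [ 0  0  0  1    4 ]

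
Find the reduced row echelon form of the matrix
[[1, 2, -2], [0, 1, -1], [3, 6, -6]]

[[1, 0, 0], [0, 1, -1], [0, 0, 0]]

R3 -> R3 − 3·R1
  [ 1  2  -2 ]
  [ 0  1  -1 ]
  [ 0  0   0 ]
R1 -> R1 − 2·R2
  [ 1  0   0 ]
  [ 0  1  -1 ]
  [ 0  0   0 ]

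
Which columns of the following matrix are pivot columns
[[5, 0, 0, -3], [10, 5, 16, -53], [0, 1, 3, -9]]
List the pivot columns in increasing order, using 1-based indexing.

R1 -> 1/5·R1
  [  1  0   0  -3/5 ]
  [ 10  5  16   -53 ]
  [  0  1   3    -9 ]
R2 -> R2 − 10·R1
  [ 1  0   0  -3/5 ]
  [ 0  5  16   -47 ]
  [ 0  1   3    -9 ]
R2 -> 1/5·R2
  [ 1  0     0   -3/5 ]
  [ 0  1  16/5  -47/5 ]
  [ 0  1     3     -9 ]
R3 -> R3 − R2
  [ 1  0     0   -3/5 ]
  [ 0  1  16/5  -47/5 ]
  [ 0  0  -1/5    2/5 ]
R3 -> -5·R3
  [ 1  0     0   -3/5 ]
  [ 0  1  16/5  -47/5 ]
  [ 0  0     1     -2 ]
R2 -> R2 − 16/5·R3
  [ 1  0  0  -3/5 ]
  [ 0  1  0    -3 ]
  [ 0  0  1    -2 ]
Pivot columns are the columns containing a leading 1.

1, 2, 3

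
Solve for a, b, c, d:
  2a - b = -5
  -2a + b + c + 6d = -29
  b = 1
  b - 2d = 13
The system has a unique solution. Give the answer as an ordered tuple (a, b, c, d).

Form the augmented matrix and row-reduce:
  [  2  -1  0   0  |   -5 ]
  [ -2   1  1   6  |  -29 ]
  [  0   1  0   0  |    1 ]
  [  0   1  0  -2  |   13 ]
ρ1 → 1/2·ρ1
  [  1  -1/2  0   0  |  -5/2 ]
  [ -2     1  1   6  |   -29 ]
  [  0     1  0   0  |     1 ]
  [  0     1  0  -2  |    13 ]
ρ2 → ρ2 + 2·ρ1
  [ 1  -1/2  0   0  |  -5/2 ]
  [ 0     0  1   6  |   -34 ]
  [ 0     1  0   0  |     1 ]
  [ 0     1  0  -2  |    13 ]
ρ2 <-> ρ3
  [ 1  -1/2  0   0  |  -5/2 ]
  [ 0     1  0   0  |     1 ]
  [ 0     0  1   6  |   -34 ]
  [ 0     1  0  -2  |    13 ]
ρ4 → ρ4 − ρ2
  [ 1  -1/2  0   0  |  -5/2 ]
  [ 0     1  0   0  |     1 ]
  [ 0     0  1   6  |   -34 ]
  [ 0     0  0  -2  |    12 ]
ρ4 → -1/2·ρ4
  [ 1  -1/2  0  0  |  -5/2 ]
  [ 0     1  0  0  |     1 ]
  [ 0     0  1  6  |   -34 ]
  [ 0     0  0  1  |    -6 ]
ρ3 → ρ3 − 6·ρ4
  [ 1  -1/2  0  0  |  -5/2 ]
  [ 0     1  0  0  |     1 ]
  [ 0     0  1  0  |     2 ]
  [ 0     0  0  1  |    -6 ]
ρ1 → ρ1 + 1/2·ρ2
  [ 1  0  0  0  |  -2 ]
  [ 0  1  0  0  |   1 ]
  [ 0  0  1  0  |   2 ]
  [ 0  0  0  1  |  -6 ]
Reading off the last column: a = -2, b = 1, c = 2, d = -6.

(-2, 1, 2, -6)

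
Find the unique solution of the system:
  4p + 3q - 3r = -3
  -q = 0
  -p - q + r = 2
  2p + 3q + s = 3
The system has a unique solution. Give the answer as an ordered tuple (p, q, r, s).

Form the augmented matrix and row-reduce:
  [  4   3  -3  0  |  -3 ]
  [  0  -1   0  0  |   0 ]
  [ -1  -1   1  0  |   2 ]
  [  2   3   0  1  |   3 ]
r1 := 1/4·r1
  [  1  3/4  -3/4  0  |  -3/4 ]
  [  0   -1     0  0  |     0 ]
  [ -1   -1     1  0  |     2 ]
  [  2    3     0  1  |     3 ]
r3 := r3 + r1
  [ 1   3/4  -3/4  0  |  -3/4 ]
  [ 0    -1     0  0  |     0 ]
  [ 0  -1/4   1/4  0  |   5/4 ]
  [ 2     3     0  1  |     3 ]
r4 := r4 − 2·r1
  [ 1   3/4  -3/4  0  |  -3/4 ]
  [ 0    -1     0  0  |     0 ]
  [ 0  -1/4   1/4  0  |   5/4 ]
  [ 0   3/2   3/2  1  |   9/2 ]
r2 := -1·r2
  [ 1   3/4  -3/4  0  |  -3/4 ]
  [ 0     1     0  0  |     0 ]
  [ 0  -1/4   1/4  0  |   5/4 ]
  [ 0   3/2   3/2  1  |   9/2 ]
r3 := r3 + 1/4·r2
  [ 1  3/4  -3/4  0  |  -3/4 ]
  [ 0    1     0  0  |     0 ]
  [ 0    0   1/4  0  |   5/4 ]
  [ 0  3/2   3/2  1  |   9/2 ]
r4 := r4 − 3/2·r2
  [ 1  3/4  -3/4  0  |  -3/4 ]
  [ 0    1     0  0  |     0 ]
  [ 0    0   1/4  0  |   5/4 ]
  [ 0    0   3/2  1  |   9/2 ]
r3 := 4·r3
  [ 1  3/4  -3/4  0  |  -3/4 ]
  [ 0    1     0  0  |     0 ]
  [ 0    0     1  0  |     5 ]
  [ 0    0   3/2  1  |   9/2 ]
r4 := r4 − 3/2·r3
  [ 1  3/4  -3/4  0  |  -3/4 ]
  [ 0    1     0  0  |     0 ]
  [ 0    0     1  0  |     5 ]
  [ 0    0     0  1  |    -3 ]
r1 := r1 + 3/4·r3
  [ 1  3/4  0  0  |   3 ]
  [ 0    1  0  0  |   0 ]
  [ 0    0  1  0  |   5 ]
  [ 0    0  0  1  |  -3 ]
r1 := r1 − 3/4·r2
  [ 1  0  0  0  |   3 ]
  [ 0  1  0  0  |   0 ]
  [ 0  0  1  0  |   5 ]
  [ 0  0  0  1  |  -3 ]
Reading off the last column: p = 3, q = 0, r = 5, s = -3.

(3, 0, 5, -3)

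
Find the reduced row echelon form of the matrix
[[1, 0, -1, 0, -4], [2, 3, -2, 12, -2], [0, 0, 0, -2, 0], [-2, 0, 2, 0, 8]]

[[1, 0, -1, 0, -4], [0, 1, 0, 0, 2], [0, 0, 0, 1, 0], [0, 0, 0, 0, 0]]

Subtract 2 times ρ1 from ρ2.
  [  1  0  -1   0  -4 ]
  [  0  3   0  12   6 ]
  [  0  0   0  -2   0 ]
  [ -2  0   2   0   8 ]
Add 2 times ρ1 to ρ4.
  [ 1  0  -1   0  -4 ]
  [ 0  3   0  12   6 ]
  [ 0  0   0  -2   0 ]
  [ 0  0   0   0   0 ]
Multiply ρ2 by 1/3.
  [ 1  0  -1   0  -4 ]
  [ 0  1   0   4   2 ]
  [ 0  0   0  -2   0 ]
  [ 0  0   0   0   0 ]
Multiply ρ3 by -1/2.
  [ 1  0  -1  0  -4 ]
  [ 0  1   0  4   2 ]
  [ 0  0   0  1   0 ]
  [ 0  0   0  0   0 ]
Subtract 4 times ρ3 from ρ2.
  [ 1  0  -1  0  -4 ]
  [ 0  1   0  0   2 ]
  [ 0  0   0  1   0 ]
  [ 0  0   0  0   0 ]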